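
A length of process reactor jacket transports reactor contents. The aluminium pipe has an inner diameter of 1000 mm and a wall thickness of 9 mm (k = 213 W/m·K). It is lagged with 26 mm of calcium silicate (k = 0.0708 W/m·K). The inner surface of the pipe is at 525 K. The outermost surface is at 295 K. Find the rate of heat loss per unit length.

q′ ≈ 2050 W/m

Treating each annulus and film as a series resistance:
R_aluminium pipe wall = ln(509/500)/(2π×213×1) = 1.333×10^-5 K/W
R_calcium silicate = ln(535/509)/(2π×0.0708×1) = 0.112 K/W
R_total = 0.112 K/W
Q = ΔT/R_total = 230/0.112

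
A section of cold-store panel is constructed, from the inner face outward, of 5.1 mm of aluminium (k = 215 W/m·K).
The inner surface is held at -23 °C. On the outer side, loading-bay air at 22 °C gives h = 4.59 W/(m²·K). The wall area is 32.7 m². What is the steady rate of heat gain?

Q ≈ 6750 W

Using the resistance-network approach (series):
R_aluminium = L/(kA) = 0.0051/(215×32.7) = 7.254×10^-7 K/W
R_outer film = 1/(h_o·A) = 1/(4.59×32.7) = 0.006663 K/W
R_total = 0.006663 K/W
Q = ΔT / R_total = 45 / 0.006663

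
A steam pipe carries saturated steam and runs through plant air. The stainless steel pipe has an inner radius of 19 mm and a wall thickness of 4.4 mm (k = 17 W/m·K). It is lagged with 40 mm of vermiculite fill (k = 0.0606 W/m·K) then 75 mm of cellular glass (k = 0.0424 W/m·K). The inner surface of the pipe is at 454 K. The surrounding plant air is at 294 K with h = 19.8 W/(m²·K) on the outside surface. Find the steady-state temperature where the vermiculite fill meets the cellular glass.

T ≈ 379 K

Treating each annulus and film as a series resistance:
R_stainless steel pipe wall = ln(23.4/19)/(2π×17×1) = 0.00195 K/W
R_vermiculite fill = ln(63.4/23.4)/(2π×0.0606×1) = 2.618 K/W
R_cellular glass = ln(138.4/63.4)/(2π×0.0424×1) = 2.93 K/W
R_outer film = 1/(h_o·2πr_oL) = 1/(19.8×2π×0.1384×1) = 0.05808 K/W
R_total = 5.608 K/W
Q = ΔT/R_total = 160/5.608
Q = 28.5 W/m
T_interface = T_inner − Q·ΣR(inner→interface) = 454 − 28.5×2.62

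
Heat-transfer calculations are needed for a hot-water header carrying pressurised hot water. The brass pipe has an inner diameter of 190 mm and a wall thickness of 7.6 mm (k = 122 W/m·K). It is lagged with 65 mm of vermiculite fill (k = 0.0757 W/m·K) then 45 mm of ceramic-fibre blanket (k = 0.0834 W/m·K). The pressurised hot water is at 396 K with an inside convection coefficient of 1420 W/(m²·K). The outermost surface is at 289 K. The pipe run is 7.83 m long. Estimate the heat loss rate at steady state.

For a radial system each layer contributes R = ln(r_out/r_in)/(2πkL); films add R = 1/(hA).
R_inner film = 1/(h_i·2πr₁L) = 1/(1420×2π×0.095×7.83) = 1.507×10^-4 K/W
R_brass pipe wall = ln(102.6/95)/(2π×122×7.83) = 1.282×10^-5 K/W
R_vermiculite fill = ln(167.6/102.6)/(2π×0.0757×7.83) = 0.1318 K/W
R_ceramic-fibre blanket = ln(212.6/167.6)/(2π×0.0834×7.83) = 0.05796 K/W
R_total = 0.1899 K/W
Q = ΔT/R_total = 107/0.1899

Q ≈ 563 W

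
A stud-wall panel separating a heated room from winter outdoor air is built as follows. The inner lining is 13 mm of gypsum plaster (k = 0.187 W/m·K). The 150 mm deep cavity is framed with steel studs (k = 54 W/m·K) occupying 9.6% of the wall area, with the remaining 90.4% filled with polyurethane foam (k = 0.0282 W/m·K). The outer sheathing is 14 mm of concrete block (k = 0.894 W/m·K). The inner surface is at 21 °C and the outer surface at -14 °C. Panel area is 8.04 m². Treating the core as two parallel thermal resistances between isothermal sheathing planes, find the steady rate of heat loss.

Sheathing layers in series; stud and cavity paths in parallel between them.
R_inner = 0.013/(0.187×8.04) = 0.008647 K/W
R_stud  = 0.15/(54×0.096×8.04) = 0.003599 K/W
R_cav   = 0.15/(0.0282×0.904×8.04) = 0.7318 K/W
1/R_core = 1/R_stud + 1/R_cav → R_core = 0.003581 K/W
R_outer = 0.014/(0.894×8.04) = 0.001948 K/W
R_total = 0.01418 K/W
Q = ΔT/R_total = 35/0.01418

Q ≈ 2470 W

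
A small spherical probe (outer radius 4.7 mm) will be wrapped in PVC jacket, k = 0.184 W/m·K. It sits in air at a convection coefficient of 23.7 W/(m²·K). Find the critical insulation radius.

r_cr ≈ 15.5 mm

For a sphere r_cr = 2k/h = 2×0.184/23.7
r_cr = 15.5 mm; since the bare radius (4.7 mm) is below r_cr, adding a thin layer of insulation will *increase* heat loss.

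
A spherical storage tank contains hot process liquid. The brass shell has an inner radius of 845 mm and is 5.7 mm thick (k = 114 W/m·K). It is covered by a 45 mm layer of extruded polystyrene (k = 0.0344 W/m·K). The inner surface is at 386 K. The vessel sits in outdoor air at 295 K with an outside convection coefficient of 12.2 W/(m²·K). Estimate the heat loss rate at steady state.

Q ≈ 629 W

Each spherical layer contributes R = (1/r_i − 1/r_o)/(4πk):
R_brass shell = (1/0.845 − 1/0.8507)/(4π×114) = 5.535×10^-6 K/W
R_extruded polystyrene = (1/0.8507 − 1/0.8957)/(4π×0.0344) = 0.1366 K/W
R_outer film = 1/(h·4πr_o²) = 1/(12.2×4π×0.8957²) = 0.00813 K/W
R_total = 0.1448 K/W
Q = ΔT/R_total = 91/0.1448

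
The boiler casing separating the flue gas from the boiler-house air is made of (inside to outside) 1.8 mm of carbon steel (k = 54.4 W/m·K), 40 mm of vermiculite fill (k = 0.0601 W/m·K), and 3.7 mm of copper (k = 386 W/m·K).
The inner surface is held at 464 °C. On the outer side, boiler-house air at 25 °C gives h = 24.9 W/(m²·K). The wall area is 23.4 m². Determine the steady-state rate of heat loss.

Treating each layer as a thermal resistance in series:
R_carbon steel = L/(kA) = 0.0018/(54.4×23.4) = 1.414×10^-6 K/W
R_vermiculite fill = L/(kA) = 0.04/(0.0601×23.4) = 0.02844 K/W
R_copper = L/(kA) = 0.0037/(386×23.4) = 4.096×10^-7 K/W
R_outer film = 1/(h_o·A) = 1/(24.9×23.4) = 0.001716 K/W
R_total = 0.03016 K/W
Q = ΔT / R_total = 439 / 0.03016

Q ≈ 14600 W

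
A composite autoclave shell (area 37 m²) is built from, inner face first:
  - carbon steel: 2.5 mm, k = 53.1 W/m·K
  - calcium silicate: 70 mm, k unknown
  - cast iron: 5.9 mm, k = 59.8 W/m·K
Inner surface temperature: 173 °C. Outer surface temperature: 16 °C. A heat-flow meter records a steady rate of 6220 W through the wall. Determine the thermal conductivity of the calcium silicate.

k ≈ 0.075 W/(m·K)

Treating each layer as a thermal resistance in series:
R_carbon steel = L/(kA) = 0.0025/(53.1×37) = 1.272×10^-6 K/W
R_cast iron = L/(kA) = 0.0059/(59.8×37) = 2.667×10^-6 K/W
Sum of known resistances R_other = 3.939×10^-6 K/W
Total R = ΔT/Q = 157/6220 = 0.02524 K/W
R_calcium silicate = R_total − R_other = 0.02524 K/W
k = L/(R·A) = 0.07/(0.02524×37)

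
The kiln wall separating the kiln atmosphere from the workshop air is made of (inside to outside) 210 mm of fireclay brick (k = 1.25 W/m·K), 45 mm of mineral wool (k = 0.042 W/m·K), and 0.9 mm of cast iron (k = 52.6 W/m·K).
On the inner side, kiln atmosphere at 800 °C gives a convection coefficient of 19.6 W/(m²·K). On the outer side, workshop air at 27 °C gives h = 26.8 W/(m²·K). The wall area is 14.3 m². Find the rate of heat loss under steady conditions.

Thermal resistances in series:
R_inner film = 1/(h_i·A) = 1/(19.6×14.3) = 0.003568 K/W
R_fireclay brick = L/(kA) = 0.21/(1.25×14.3) = 0.01175 K/W
R_mineral wool = L/(kA) = 0.045/(0.042×14.3) = 0.07493 K/W
R_cast iron = L/(kA) = 0.0009/(52.6×14.3) = 1.197×10^-6 K/W
R_outer film = 1/(h_o·A) = 1/(26.8×14.3) = 0.002609 K/W
R_total = 0.09285 K/W
Q = ΔT / R_total = 773 / 0.09285

Q ≈ 8330 W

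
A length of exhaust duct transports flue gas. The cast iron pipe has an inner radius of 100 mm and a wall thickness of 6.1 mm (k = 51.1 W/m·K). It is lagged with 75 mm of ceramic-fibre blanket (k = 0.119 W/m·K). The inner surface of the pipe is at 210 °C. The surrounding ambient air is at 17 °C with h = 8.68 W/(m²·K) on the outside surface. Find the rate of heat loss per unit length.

q′ ≈ 236 W/m

Treating each annulus and film as a series resistance:
R_cast iron pipe wall = ln(106.1/100)/(2π×51.1×1) = 1.844×10^-4 K/W
R_ceramic-fibre blanket = ln(181.1/106.1)/(2π×0.119×1) = 0.7151 K/W
R_outer film = 1/(h_o·2πr_oL) = 1/(8.68×2π×0.1811×1) = 0.1012 K/W
R_total = 0.8165 K/W
Q = ΔT/R_total = 193/0.8165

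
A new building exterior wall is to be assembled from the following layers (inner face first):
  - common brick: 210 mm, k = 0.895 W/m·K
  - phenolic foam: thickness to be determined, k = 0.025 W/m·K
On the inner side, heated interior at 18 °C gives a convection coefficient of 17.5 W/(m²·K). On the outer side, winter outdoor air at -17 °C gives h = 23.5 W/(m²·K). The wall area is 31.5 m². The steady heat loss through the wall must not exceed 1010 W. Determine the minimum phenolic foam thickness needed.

L ≈ 18.9 mm

Series thermal resistances:
R_inner film = 1/(h_i·A) = 1/(17.5×31.5) = 0.001814 K/W
R_common brick = L/(kA) = 0.21/(0.895×31.5) = 0.007449 K/W
R_outer film = 1/(h_o·A) = 1/(23.5×31.5) = 0.001351 K/W
Sum of the known resistances R_other = 0.01061 K/W
Required total resistance R_tot = ΔT/Q_allow = 35/1010 = 0.03465 K/W
R_phenolic foam = R_tot − R_other = 0.02404 K/W
L = R·k·A = 0.02404×0.025×31.5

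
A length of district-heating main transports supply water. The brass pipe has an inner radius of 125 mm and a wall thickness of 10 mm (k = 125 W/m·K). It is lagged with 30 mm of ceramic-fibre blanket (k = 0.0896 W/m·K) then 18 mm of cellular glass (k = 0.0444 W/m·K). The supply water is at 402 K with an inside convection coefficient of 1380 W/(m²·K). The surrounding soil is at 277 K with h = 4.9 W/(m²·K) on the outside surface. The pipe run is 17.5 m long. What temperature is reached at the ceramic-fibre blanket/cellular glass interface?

Per-layer cylindrical resistances, series-summed:
R_inner film = 1/(h_i·2πr₁L) = 1/(1380×2π×0.125×17.5) = 5.272×10^-5 K/W
R_brass pipe wall = ln(135/125)/(2π×125×17.5) = 5.599×10^-6 K/W
R_ceramic-fibre blanket = ln(165/135)/(2π×0.0896×17.5) = 0.02037 K/W
R_cellular glass = ln(183/165)/(2π×0.0444×17.5) = 0.02121 K/W
R_outer film = 1/(h_o·2πr_oL) = 1/(4.9×2π×0.183×17.5) = 0.01014 K/W
R_total = 0.05178 K/W
Q = ΔT/R_total = 125/0.05178
Q = 2410 W
T_interface = T_inner − Q·ΣR(inner→interface) = 402 − 2410×0.02043

T ≈ 353 K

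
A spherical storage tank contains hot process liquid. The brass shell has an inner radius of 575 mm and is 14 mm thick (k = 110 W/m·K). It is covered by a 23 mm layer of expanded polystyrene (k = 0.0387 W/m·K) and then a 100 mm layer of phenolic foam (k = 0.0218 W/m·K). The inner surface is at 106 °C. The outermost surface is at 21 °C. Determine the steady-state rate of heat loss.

Spherical conduction: R = (1/r_in − 1/r_out)/(4πk) per layer; series-sum.
R_brass shell = (1/0.575 − 1/0.589)/(4π×110) = 2.99×10^-5 K/W
R_expanded polystyrene = (1/0.589 − 1/0.612)/(4π×0.0387) = 0.1312 K/W
R_phenolic foam = (1/0.612 − 1/0.712)/(4π×0.0218) = 0.8377 K/W
R_total = 0.969 K/W
Q = ΔT/R_total = 85/0.969

Q ≈ 87.7 W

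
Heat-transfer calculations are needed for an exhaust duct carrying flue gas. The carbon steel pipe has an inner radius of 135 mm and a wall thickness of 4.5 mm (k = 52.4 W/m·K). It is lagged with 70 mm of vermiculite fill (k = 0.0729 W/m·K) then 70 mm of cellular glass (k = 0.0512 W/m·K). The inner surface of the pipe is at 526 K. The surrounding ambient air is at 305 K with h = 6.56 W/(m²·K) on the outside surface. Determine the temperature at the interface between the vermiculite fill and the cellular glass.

T ≈ 421 K

Radial resistances (cylindrical: R_cond = ln(r_o/r_i)/(2πkL), R_conv = 1/(h·2πrL)):
R_carbon steel pipe wall = ln(139.5/135)/(2π×52.4×1) = 9.959×10^-5 K/W
R_vermiculite fill = ln(209.5/139.5)/(2π×0.0729×1) = 0.8878 K/W
R_cellular glass = ln(279.5/209.5)/(2π×0.0512×1) = 0.8961 K/W
R_outer film = 1/(h_o·2πr_oL) = 1/(6.56×2π×0.2795×1) = 0.0868 K/W
R_total = 1.871 K/W
Q = ΔT/R_total = 221/1.871
Q = 118 W/m
T_interface = T_inner − Q·ΣR(inner→interface) = 526 − 118×0.8879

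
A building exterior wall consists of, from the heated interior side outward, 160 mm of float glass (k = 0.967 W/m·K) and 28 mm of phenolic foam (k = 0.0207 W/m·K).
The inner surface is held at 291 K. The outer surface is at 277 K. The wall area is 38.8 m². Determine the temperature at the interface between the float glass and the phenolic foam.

Series thermal resistances:
R_float glass = L/(kA) = 0.16/(0.967×38.8) = 0.004264 K/W
R_phenolic foam = L/(kA) = 0.028/(0.0207×38.8) = 0.03486 K/W
R_total = 0.03913 K/W;  Q = ΔT/R_total = 14/0.03913 = 357.8 W
T_interface = T_inner − Q·ΣR(inner→interface) = 291 − 358×0.004264

T ≈ 289 K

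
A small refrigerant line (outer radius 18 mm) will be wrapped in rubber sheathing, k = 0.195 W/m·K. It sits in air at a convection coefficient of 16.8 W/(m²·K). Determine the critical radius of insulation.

For a cylinder r_cr = k/h = 0.195/16.8
r_cr = 11.6 mm; since the bare radius (18 mm) is above r_cr, any added insulation will reduce heat loss.

r_cr ≈ 11.6 mm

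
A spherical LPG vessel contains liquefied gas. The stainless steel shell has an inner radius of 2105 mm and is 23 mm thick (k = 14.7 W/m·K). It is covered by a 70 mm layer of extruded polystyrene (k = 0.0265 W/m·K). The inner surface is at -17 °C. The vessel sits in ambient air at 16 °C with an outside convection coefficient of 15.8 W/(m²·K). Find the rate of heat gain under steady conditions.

Each spherical layer contributes R = (1/r_i − 1/r_o)/(4πk):
R_stainless steel shell = (1/2.105 − 1/2.128)/(4π×14.7) = 2.78×10^-5 K/W
R_extruded polystyrene = (1/2.128 − 1/2.198)/(4π×0.0265) = 0.04494 K/W
R_outer film = 1/(h·4πr_o²) = 1/(15.8×4π×2.198²) = 0.001043 K/W
R_total = 0.04601 K/W
Q = ΔT/R_total = 33/0.04601

Q ≈ 717 W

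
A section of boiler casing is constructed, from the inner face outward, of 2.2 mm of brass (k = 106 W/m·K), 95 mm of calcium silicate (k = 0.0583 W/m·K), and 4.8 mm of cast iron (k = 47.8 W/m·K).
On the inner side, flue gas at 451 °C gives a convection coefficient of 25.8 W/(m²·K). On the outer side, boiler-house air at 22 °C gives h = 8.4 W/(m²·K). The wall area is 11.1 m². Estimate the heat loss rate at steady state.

Q ≈ 2660 W

Series thermal resistances:
R_inner film = 1/(h_i·A) = 1/(25.8×11.1) = 0.003492 K/W
R_brass = L/(kA) = 0.0022/(106×11.1) = 1.87×10^-6 K/W
R_calcium silicate = L/(kA) = 0.095/(0.0583×11.1) = 0.1468 K/W
R_cast iron = L/(kA) = 0.0048/(47.8×11.1) = 9.047×10^-6 K/W
R_outer film = 1/(h_o·A) = 1/(8.4×11.1) = 0.01073 K/W
R_total = 0.161 K/W
Q = ΔT / R_total = 429 / 0.161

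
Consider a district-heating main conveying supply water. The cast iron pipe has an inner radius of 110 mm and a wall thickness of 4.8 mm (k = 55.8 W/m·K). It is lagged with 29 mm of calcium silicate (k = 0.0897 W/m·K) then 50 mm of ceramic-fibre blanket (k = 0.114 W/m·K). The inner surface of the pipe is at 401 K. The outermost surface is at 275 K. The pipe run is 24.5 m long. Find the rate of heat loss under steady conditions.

Cylindrical conduction, so R = ln(r₂/r₁)/(2πkL) per layer, in series:
R_cast iron pipe wall = ln(114.8/110)/(2π×55.8×24.5) = 4.972×10^-6 K/W
R_calcium silicate = ln(143.8/114.8)/(2π×0.0897×24.5) = 0.01631 K/W
R_ceramic-fibre blanket = ln(193.8/143.8)/(2π×0.114×24.5) = 0.017 K/W
R_total = 0.03332 K/W
Q = ΔT/R_total = 126/0.03332

Q ≈ 3780 W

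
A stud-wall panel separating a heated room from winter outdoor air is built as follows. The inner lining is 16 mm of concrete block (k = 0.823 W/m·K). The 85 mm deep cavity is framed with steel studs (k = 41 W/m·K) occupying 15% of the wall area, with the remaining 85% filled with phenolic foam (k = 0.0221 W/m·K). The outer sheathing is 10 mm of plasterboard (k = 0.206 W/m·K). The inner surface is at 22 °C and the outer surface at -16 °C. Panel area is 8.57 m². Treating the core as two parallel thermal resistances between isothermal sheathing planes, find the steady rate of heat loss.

Q ≈ 3980 W

Sheathing layers in series; stud and cavity paths in parallel between them.
R_inner = 0.016/(0.823×8.57) = 0.002269 K/W
R_stud  = 0.085/(41×0.15×8.57) = 0.001613 K/W
R_cav   = 0.085/(0.0221×0.85×8.57) = 0.528 K/W
1/R_core = 1/R_stud + 1/R_cav → R_core = 0.001608 K/W
R_outer = 0.01/(0.206×8.57) = 0.005664 K/W
R_total = 0.009541 K/W
Q = ΔT/R_total = 38/0.009541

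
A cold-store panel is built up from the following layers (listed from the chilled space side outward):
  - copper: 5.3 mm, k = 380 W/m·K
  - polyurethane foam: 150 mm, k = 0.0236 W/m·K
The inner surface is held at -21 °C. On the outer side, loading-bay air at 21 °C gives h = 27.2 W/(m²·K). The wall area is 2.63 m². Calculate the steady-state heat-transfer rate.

Thermal resistances in series:
R_copper = L/(kA) = 0.0053/(380×2.63) = 5.303×10^-6 K/W
R_polyurethane foam = L/(kA) = 0.15/(0.0236×2.63) = 2.417 K/W
R_outer film = 1/(h_o·A) = 1/(27.2×2.63) = 0.01398 K/W
R_total = 2.431 K/W
Q = ΔT / R_total = 42 / 2.431

Q ≈ 17.3 W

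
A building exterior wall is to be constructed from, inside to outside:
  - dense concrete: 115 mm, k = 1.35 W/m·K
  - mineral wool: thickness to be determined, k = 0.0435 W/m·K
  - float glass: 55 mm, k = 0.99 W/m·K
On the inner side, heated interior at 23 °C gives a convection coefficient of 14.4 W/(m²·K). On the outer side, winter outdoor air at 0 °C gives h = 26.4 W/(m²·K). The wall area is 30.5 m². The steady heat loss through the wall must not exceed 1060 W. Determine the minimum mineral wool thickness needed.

Using the resistance-network approach (series):
R_inner film = 1/(h_i·A) = 1/(14.4×30.5) = 0.002277 K/W
R_dense concrete = L/(kA) = 0.115/(1.35×30.5) = 0.002793 K/W
R_float glass = L/(kA) = 0.055/(0.99×30.5) = 0.001821 K/W
R_outer film = 1/(h_o·A) = 1/(26.4×30.5) = 0.001242 K/W
Sum of the known resistances R_other = 0.008133 K/W
Required total resistance R_tot = ΔT/Q_allow = 23/1060 = 0.0217 K/W
R_mineral wool = R_tot − R_other = 0.01356 K/W
L = R·k·A = 0.01356×0.0435×30.5

L ≈ 18 mm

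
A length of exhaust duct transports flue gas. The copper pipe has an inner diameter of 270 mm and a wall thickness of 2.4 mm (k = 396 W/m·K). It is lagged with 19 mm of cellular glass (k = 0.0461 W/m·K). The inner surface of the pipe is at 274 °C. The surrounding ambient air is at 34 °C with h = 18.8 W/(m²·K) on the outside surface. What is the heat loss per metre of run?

Per-layer cylindrical resistances, series-summed:
R_copper pipe wall = ln(137.4/135)/(2π×396×1) = 7.082×10^-6 K/W
R_cellular glass = ln(156.4/137.4)/(2π×0.0461×1) = 0.4472 K/W
R_outer film = 1/(h_o·2πr_oL) = 1/(18.8×2π×0.1564×1) = 0.05413 K/W
R_total = 0.5013 K/W
Q = ΔT/R_total = 240/0.5013

q′ ≈ 479 W/m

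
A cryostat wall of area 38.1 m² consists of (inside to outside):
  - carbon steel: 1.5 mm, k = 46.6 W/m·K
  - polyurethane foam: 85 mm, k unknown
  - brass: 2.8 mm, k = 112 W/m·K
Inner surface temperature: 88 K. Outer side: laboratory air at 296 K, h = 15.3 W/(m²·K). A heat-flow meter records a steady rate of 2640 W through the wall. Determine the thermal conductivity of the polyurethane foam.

Model the wall as resistances in series:
R_carbon steel = L/(kA) = 0.0015/(46.6×38.1) = 8.449×10^-7 K/W
R_brass = L/(kA) = 0.0028/(112×38.1) = 6.562×10^-7 K/W
R_outer film = 1/(h_o·A) = 1/(15.3×38.1) = 0.001715 K/W
Sum of known resistances R_other = 0.001717 K/W
Total R = ΔT/Q = 208/2640 = 0.07879 K/W
R_polyurethane foam = R_total − R_other = 0.07707 K/W
k = L/(R·A) = 0.085/(0.07707×38.1)

k ≈ 0.0289 W/(m·K)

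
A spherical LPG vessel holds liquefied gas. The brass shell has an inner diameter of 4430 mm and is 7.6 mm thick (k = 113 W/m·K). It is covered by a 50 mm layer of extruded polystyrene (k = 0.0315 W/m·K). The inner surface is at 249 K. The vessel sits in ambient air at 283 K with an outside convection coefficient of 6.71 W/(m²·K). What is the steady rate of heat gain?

Q ≈ 1250 W

Each spherical layer contributes R = (1/r_i − 1/r_o)/(4πk):
R_brass shell = (1/2.215 − 1/2.2226)/(4π×113) = 1.087×10^-6 K/W
R_extruded polystyrene = (1/2.2226 − 1/2.2726)/(4π×0.0315) = 0.02501 K/W
R_outer film = 1/(h·4πr_o²) = 1/(6.71×4π×2.2726²) = 0.002296 K/W
R_total = 0.0273 K/W
Q = ΔT/R_total = 34/0.0273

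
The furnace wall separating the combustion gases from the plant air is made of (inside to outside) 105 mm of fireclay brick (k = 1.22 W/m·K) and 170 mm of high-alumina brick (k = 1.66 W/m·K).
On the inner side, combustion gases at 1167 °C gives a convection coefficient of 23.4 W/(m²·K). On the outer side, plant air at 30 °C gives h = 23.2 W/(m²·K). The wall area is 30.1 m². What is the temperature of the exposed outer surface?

T ≈ 209 °C

Series thermal resistances:
R_inner film = 1/(h_i·A) = 1/(23.4×30.1) = 0.00142 K/W
R_fireclay brick = L/(kA) = 0.105/(1.22×30.1) = 0.002859 K/W
R_high-alumina brick = L/(kA) = 0.17/(1.66×30.1) = 0.003402 K/W
R_outer film = 1/(h_o·A) = 1/(23.2×30.1) = 0.001432 K/W
R_total = 0.009113 K/W;  Q = ΔT/R_total = 1137/0.009113 = 124800 W
T_interface = T_inner − Q·ΣR(inner→interface) = 1167 − 125000×0.007681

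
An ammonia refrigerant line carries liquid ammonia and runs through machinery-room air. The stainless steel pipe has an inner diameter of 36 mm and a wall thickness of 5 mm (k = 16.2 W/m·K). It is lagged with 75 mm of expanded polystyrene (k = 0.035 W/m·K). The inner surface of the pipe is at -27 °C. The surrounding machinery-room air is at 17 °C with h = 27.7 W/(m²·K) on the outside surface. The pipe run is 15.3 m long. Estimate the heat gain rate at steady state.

Radial resistances (cylindrical: R_cond = ln(r_o/r_i)/(2πkL), R_conv = 1/(h·2πrL)):
R_stainless steel pipe wall = ln(23/18)/(2π×16.2×15.3) = 1.574×10^-4 K/W
R_expanded polystyrene = ln(98/23)/(2π×0.035×15.3) = 0.4308 K/W
R_outer film = 1/(h_o·2πr_oL) = 1/(27.7×2π×0.098×15.3) = 0.003832 K/W
R_total = 0.4348 K/W
Q = ΔT/R_total = 44/0.4348

Q ≈ 101 W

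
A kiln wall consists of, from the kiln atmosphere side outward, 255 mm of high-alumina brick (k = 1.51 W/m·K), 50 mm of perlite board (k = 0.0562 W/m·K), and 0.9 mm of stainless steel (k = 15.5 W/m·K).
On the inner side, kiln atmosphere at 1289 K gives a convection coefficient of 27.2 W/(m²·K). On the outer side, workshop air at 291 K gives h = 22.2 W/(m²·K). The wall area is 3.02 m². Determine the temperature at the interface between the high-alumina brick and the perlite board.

Model the wall as resistances in series:
R_inner film = 1/(h_i·A) = 1/(27.2×3.02) = 0.01217 K/W
R_high-alumina brick = L/(kA) = 0.255/(1.51×3.02) = 0.05592 K/W
R_perlite board = L/(kA) = 0.05/(0.0562×3.02) = 0.2946 K/W
R_stainless steel = L/(kA) = 0.0009/(15.5×3.02) = 1.923×10^-5 K/W
R_outer film = 1/(h_o·A) = 1/(22.2×3.02) = 0.01492 K/W
R_total = 0.3776 K/W;  Q = ΔT/R_total = 998/0.3776 = 2643 W
T_interface = T_inner − Q·ΣR(inner→interface) = 1289 − 2640×0.06809

T ≈ 1110 K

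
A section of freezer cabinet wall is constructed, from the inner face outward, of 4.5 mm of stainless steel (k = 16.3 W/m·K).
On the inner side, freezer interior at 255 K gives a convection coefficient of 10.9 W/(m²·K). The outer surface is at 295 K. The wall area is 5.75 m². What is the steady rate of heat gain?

Treating each layer as a thermal resistance in series:
R_inner film = 1/(h_i·A) = 1/(10.9×5.75) = 0.01596 K/W
R_stainless steel = L/(kA) = 0.0045/(16.3×5.75) = 4.801×10^-5 K/W
R_total = 0.016 K/W
Q = ΔT / R_total = 40 / 0.016

Q ≈ 2500 W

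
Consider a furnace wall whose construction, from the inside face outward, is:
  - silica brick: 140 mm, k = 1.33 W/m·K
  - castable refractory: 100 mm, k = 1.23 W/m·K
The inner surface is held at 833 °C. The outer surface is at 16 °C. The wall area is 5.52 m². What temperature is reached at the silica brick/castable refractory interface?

Series thermal resistances:
R_silica brick = L/(kA) = 0.14/(1.33×5.52) = 0.01907 K/W
R_castable refractory = L/(kA) = 0.1/(1.23×5.52) = 0.01473 K/W
R_total = 0.0338 K/W;  Q = ΔT/R_total = 817/0.0338 = 24170 W
T_interface = T_inner − Q·ΣR(inner→interface) = 833 − 24200×0.01907

T ≈ 372 °C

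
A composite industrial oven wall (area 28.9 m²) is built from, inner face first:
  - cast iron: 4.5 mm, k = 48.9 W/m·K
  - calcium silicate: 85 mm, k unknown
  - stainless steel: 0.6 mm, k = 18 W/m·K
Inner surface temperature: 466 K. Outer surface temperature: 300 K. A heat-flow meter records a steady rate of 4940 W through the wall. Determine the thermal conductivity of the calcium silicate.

Model the wall as resistances in series:
R_cast iron = L/(kA) = 0.0045/(48.9×28.9) = 3.184×10^-6 K/W
R_stainless steel = L/(kA) = 0.0006/(18×28.9) = 1.153×10^-6 K/W
Sum of known resistances R_other = 4.338×10^-6 K/W
Total R = ΔT/Q = 166/4940 = 0.0336 K/W
R_calcium silicate = R_total − R_other = 0.0336 K/W
k = L/(R·A) = 0.085/(0.0336×28.9)

k ≈ 0.0875 W/(m·K)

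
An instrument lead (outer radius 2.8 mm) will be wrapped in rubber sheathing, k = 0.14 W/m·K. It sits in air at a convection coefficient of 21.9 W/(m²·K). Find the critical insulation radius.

r_cr ≈ 6.39 mm

For a cylinder r_cr = k/h = 0.14/21.9
r_cr = 6.39 mm; since the bare radius (2.8 mm) is below r_cr, adding a thin layer of insulation will *increase* heat loss.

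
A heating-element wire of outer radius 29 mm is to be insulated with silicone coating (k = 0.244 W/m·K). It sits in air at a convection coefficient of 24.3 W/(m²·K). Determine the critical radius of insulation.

For a cylinder r_cr = k/h = 0.244/24.3
r_cr = 10 mm; since the bare radius (29 mm) is above r_cr, any added insulation will reduce heat loss.

r_cr ≈ 10 mm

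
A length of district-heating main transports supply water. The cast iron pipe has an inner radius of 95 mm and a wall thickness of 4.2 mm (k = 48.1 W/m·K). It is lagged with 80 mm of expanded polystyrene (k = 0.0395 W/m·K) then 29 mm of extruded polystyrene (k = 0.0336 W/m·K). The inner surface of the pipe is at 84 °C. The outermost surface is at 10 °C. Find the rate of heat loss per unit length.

q′ ≈ 23.9 W/m

Radial resistances (cylindrical: R_cond = ln(r_o/r_i)/(2πkL), R_conv = 1/(h·2πrL)):
R_cast iron pipe wall = ln(99.2/95)/(2π×48.1×1) = 1.431×10^-4 K/W
R_expanded polystyrene = ln(179.2/99.2)/(2π×0.0395×1) = 2.383 K/W
R_extruded polystyrene = ln(208.2/179.2)/(2π×0.0336×1) = 0.7105 K/W
R_total = 3.093 K/W
Q = ΔT/R_total = 74/3.093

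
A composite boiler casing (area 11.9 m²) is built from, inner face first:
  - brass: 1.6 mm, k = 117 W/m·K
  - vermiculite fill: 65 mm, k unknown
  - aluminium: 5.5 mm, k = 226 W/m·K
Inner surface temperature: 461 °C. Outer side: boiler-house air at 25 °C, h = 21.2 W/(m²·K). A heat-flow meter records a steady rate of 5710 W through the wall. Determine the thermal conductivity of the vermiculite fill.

k ≈ 0.0755 W/(m·K)

Series thermal resistances:
R_brass = L/(kA) = 0.0016/(117×11.9) = 1.149×10^-6 K/W
R_aluminium = L/(kA) = 0.0055/(226×11.9) = 2.045×10^-6 K/W
R_outer film = 1/(h_o·A) = 1/(21.2×11.9) = 0.003964 K/W
Sum of known resistances R_other = 0.003967 K/W
Total R = ΔT/Q = 436/5710 = 0.07636 K/W
R_vermiculite fill = R_total − R_other = 0.07239 K/W
k = L/(R·A) = 0.065/(0.07239×11.9)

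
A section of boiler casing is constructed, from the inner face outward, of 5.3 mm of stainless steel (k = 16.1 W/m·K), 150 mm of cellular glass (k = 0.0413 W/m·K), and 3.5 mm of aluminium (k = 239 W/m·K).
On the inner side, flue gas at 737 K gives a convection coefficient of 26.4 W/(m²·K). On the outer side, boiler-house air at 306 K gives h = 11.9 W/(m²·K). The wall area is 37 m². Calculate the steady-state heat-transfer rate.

Q ≈ 4250 W

Using the resistance-network approach (series):
R_inner film = 1/(h_i·A) = 1/(26.4×37) = 0.001024 K/W
R_stainless steel = L/(kA) = 0.0053/(16.1×37) = 8.897×10^-6 K/W
R_cellular glass = L/(kA) = 0.15/(0.0413×37) = 0.09816 K/W
R_aluminium = L/(kA) = 0.0035/(239×37) = 3.958×10^-7 K/W
R_outer film = 1/(h_o·A) = 1/(11.9×37) = 0.002271 K/W
R_total = 0.1015 K/W
Q = ΔT / R_total = 431 / 0.1015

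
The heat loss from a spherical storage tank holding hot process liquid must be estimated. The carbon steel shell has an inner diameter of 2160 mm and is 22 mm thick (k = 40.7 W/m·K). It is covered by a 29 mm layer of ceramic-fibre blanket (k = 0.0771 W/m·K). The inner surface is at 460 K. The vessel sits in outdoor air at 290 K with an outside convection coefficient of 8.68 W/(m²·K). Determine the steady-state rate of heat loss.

Each spherical layer contributes R = (1/r_i − 1/r_o)/(4πk):
R_carbon steel shell = (1/1.08 − 1/1.102)/(4π×40.7) = 3.614×10^-5 K/W
R_ceramic-fibre blanket = (1/1.102 − 1/1.131)/(4π×0.0771) = 0.02402 K/W
R_outer film = 1/(h·4πr_o²) = 1/(8.68×4π×1.131²) = 0.007167 K/W
R_total = 0.03122 K/W
Q = ΔT/R_total = 170/0.03122

Q ≈ 5450 W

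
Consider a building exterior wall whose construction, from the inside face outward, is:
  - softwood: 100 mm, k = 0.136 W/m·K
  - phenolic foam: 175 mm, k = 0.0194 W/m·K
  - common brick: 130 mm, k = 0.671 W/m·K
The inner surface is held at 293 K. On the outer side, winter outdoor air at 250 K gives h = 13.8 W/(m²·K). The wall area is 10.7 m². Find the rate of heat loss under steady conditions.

Q ≈ 45.9 W

Using the resistance-network approach (series):
R_softwood = L/(kA) = 0.1/(0.136×10.7) = 0.06872 K/W
R_phenolic foam = L/(kA) = 0.175/(0.0194×10.7) = 0.843 K/W
R_common brick = L/(kA) = 0.13/(0.671×10.7) = 0.01811 K/W
R_outer film = 1/(h_o·A) = 1/(13.8×10.7) = 0.006772 K/W
R_total = 0.9366 K/W
Q = ΔT / R_total = 43 / 0.9366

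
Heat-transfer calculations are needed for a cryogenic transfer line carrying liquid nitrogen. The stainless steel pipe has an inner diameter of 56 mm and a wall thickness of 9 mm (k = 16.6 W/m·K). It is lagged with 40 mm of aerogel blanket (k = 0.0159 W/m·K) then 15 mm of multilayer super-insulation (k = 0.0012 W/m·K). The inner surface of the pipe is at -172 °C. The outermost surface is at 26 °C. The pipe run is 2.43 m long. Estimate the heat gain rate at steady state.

Q ≈ 15.5 W

For a radial system each layer contributes R = ln(r_out/r_in)/(2πkL); films add R = 1/(hA).
R_stainless steel pipe wall = ln(37/28)/(2π×16.6×2.43) = 0.0011 K/W
R_aerogel blanket = ln(77/37)/(2π×0.0159×2.43) = 3.019 K/W
R_multilayer super-insulation = ln(92/77)/(2π×0.0012×2.43) = 9.714 K/W
R_total = 12.73 K/W
Q = ΔT/R_total = 198/12.73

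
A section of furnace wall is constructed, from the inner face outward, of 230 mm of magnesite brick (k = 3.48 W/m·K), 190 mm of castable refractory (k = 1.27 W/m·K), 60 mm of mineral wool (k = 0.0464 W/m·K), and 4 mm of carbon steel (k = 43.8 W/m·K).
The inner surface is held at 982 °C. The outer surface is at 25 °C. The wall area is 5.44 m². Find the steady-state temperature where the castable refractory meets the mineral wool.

T ≈ 845 °C

Series thermal resistances:
R_magnesite brick = L/(kA) = 0.23/(3.48×5.44) = 0.01215 K/W
R_castable refractory = L/(kA) = 0.19/(1.27×5.44) = 0.0275 K/W
R_mineral wool = L/(kA) = 0.06/(0.0464×5.44) = 0.2377 K/W
R_carbon steel = L/(kA) = 0.004/(43.8×5.44) = 1.679×10^-5 K/W
R_total = 0.2774 K/W;  Q = ΔT/R_total = 957/0.2774 = 3450 W
T_interface = T_inner − Q·ΣR(inner→interface) = 982 − 3450×0.03965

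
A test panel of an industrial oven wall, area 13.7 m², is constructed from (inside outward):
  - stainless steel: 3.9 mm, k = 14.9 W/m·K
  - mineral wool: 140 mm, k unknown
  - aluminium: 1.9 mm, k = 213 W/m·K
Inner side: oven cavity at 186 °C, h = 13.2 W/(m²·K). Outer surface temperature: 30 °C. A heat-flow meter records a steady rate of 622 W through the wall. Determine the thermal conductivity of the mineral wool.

Model the wall as resistances in series:
R_inner film = 1/(h_i·A) = 1/(13.2×13.7) = 0.00553 K/W
R_stainless steel = L/(kA) = 0.0039/(14.9×13.7) = 1.911×10^-5 K/W
R_aluminium = L/(kA) = 0.0019/(213×13.7) = 6.511×10^-7 K/W
Sum of known resistances R_other = 0.00555 K/W
Total R = ΔT/Q = 156/622 = 0.2508 K/W
R_mineral wool = R_total − R_other = 0.2453 K/W
k = L/(R·A) = 0.14/(0.2453×13.7)

k ≈ 0.0417 W/(m·K)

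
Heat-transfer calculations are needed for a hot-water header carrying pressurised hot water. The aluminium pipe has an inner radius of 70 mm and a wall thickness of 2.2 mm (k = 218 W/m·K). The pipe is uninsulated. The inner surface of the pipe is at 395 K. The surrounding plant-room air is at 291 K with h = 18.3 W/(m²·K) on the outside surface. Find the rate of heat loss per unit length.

q′ ≈ 863 W/m

Treating each annulus and film as a series resistance:
R_aluminium pipe wall = ln(72.2/70)/(2π×218×1) = 2.259×10^-5 K/W
R_outer film = 1/(h_o·2πr_oL) = 1/(18.3×2π×0.0722×1) = 0.1205 K/W
R_total = 0.1205 K/W
Q = ΔT/R_total = 104/0.1205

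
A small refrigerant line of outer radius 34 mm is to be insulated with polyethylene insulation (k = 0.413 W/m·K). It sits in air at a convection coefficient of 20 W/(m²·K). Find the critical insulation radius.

For a cylinder r_cr = k/h = 0.413/20
r_cr = 20.6 mm; since the bare radius (34 mm) is above r_cr, any added insulation will reduce heat loss.

r_cr ≈ 20.6 mm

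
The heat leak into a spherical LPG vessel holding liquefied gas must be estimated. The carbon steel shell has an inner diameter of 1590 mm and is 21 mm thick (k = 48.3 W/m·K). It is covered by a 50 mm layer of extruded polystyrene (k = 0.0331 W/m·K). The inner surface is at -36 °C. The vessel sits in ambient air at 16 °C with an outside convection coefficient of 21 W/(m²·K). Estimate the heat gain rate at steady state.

Q ≈ 297 W

For a spherical shell R = (1/r₁ − 1/r₂)/(4πk); film R = 1/(h·4πr²). In series:
R_carbon steel shell = (1/0.795 − 1/0.816)/(4π×48.3) = 5.333×10^-5 K/W
R_extruded polystyrene = (1/0.816 − 1/0.866)/(4π×0.0331) = 0.1701 K/W
R_outer film = 1/(h·4πr_o²) = 1/(21×4π×0.866²) = 0.005053 K/W
R_total = 0.1752 K/W
Q = ΔT/R_total = 52/0.1752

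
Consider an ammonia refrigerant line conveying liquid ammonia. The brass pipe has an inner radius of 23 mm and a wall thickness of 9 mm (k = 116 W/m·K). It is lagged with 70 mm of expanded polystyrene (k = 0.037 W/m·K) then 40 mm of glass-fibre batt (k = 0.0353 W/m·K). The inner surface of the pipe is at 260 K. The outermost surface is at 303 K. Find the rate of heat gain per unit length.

q′ ≈ 6.64 W/m

Per-layer cylindrical resistances, series-summed:
R_brass pipe wall = ln(32/23)/(2π×116×1) = 4.531×10^-4 K/W
R_expanded polystyrene = ln(102/32)/(2π×0.037×1) = 4.986 K/W
R_glass-fibre batt = ln(142/102)/(2π×0.0353×1) = 1.492 K/W
R_total = 6.479 K/W
Q = ΔT/R_total = 43/6.479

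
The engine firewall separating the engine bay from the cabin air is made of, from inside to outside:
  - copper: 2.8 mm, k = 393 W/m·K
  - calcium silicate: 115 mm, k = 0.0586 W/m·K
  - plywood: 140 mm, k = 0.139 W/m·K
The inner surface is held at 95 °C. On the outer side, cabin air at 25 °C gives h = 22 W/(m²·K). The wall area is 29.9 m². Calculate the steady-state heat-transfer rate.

Model the wall as resistances in series:
R_copper = L/(kA) = 0.0028/(393×29.9) = 2.383×10^-7 K/W
R_calcium silicate = L/(kA) = 0.115/(0.0586×29.9) = 0.06563 K/W
R_plywood = L/(kA) = 0.14/(0.139×29.9) = 0.03369 K/W
R_outer film = 1/(h_o·A) = 1/(22×29.9) = 0.00152 K/W
R_total = 0.1008 K/W
Q = ΔT / R_total = 70 / 0.1008

Q ≈ 694 W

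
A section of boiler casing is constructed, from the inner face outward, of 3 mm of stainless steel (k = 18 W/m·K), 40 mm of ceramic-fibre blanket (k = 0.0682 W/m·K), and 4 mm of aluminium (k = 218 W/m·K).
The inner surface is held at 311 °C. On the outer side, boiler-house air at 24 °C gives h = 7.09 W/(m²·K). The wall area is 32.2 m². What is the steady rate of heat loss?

Q ≈ 12700 W

Using the resistance-network approach (series):
R_stainless steel = L/(kA) = 0.003/(18×32.2) = 5.176×10^-6 K/W
R_ceramic-fibre blanket = L/(kA) = 0.04/(0.0682×32.2) = 0.01821 K/W
R_aluminium = L/(kA) = 0.004/(218×32.2) = 5.698×10^-7 K/W
R_outer film = 1/(h_o·A) = 1/(7.09×32.2) = 0.00438 K/W
R_total = 0.0226 K/W
Q = ΔT / R_total = 287 / 0.0226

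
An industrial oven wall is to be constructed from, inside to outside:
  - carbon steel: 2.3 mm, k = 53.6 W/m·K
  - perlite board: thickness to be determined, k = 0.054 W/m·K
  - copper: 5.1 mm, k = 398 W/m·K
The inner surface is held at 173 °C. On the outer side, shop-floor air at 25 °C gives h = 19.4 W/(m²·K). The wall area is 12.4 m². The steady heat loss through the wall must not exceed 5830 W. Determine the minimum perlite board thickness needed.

L ≈ 14.2 mm

Treating each layer as a thermal resistance in series:
R_carbon steel = L/(kA) = 0.0023/(53.6×12.4) = 3.461×10^-6 K/W
R_copper = L/(kA) = 0.0051/(398×12.4) = 1.033×10^-6 K/W
R_outer film = 1/(h_o·A) = 1/(19.4×12.4) = 0.004157 K/W
Sum of the known resistances R_other = 0.004161 K/W
Required total resistance R_tot = ΔT/Q_allow = 148/5830 = 0.02539 K/W
R_perlite board = R_tot − R_other = 0.02122 K/W
L = R·k·A = 0.02122×0.054×12.4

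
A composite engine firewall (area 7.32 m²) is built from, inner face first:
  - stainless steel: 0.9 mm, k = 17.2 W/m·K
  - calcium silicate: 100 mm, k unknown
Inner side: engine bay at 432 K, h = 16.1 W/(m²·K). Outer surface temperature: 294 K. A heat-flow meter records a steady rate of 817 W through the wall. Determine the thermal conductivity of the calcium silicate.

Model the wall as resistances in series:
R_inner film = 1/(h_i·A) = 1/(16.1×7.32) = 0.008485 K/W
R_stainless steel = L/(kA) = 0.0009/(17.2×7.32) = 7.148×10^-6 K/W
Sum of known resistances R_other = 0.008492 K/W
Total R = ΔT/Q = 138/817 = 0.1689 K/W
R_calcium silicate = R_total − R_other = 0.1604 K/W
k = L/(R·A) = 0.1/(0.1604×7.32)

k ≈ 0.0852 W/(m·K)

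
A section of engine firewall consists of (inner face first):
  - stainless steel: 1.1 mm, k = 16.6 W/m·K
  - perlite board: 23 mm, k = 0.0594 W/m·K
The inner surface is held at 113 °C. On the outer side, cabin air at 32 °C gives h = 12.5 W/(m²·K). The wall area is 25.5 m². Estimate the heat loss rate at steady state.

Q ≈ 4420 W

Series thermal resistances:
R_stainless steel = L/(kA) = 0.0011/(16.6×25.5) = 2.599×10^-6 K/W
R_perlite board = L/(kA) = 0.023/(0.0594×25.5) = 0.01518 K/W
R_outer film = 1/(h_o·A) = 1/(12.5×25.5) = 0.003137 K/W
R_total = 0.01832 K/W
Q = ΔT / R_total = 81 / 0.01832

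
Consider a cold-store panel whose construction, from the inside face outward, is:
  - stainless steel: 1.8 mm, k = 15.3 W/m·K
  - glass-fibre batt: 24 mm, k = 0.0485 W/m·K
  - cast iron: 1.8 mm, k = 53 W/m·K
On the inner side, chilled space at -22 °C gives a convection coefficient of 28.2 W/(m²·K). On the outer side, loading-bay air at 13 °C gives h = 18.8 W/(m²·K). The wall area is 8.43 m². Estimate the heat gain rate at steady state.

Series thermal resistances:
R_inner film = 1/(h_i·A) = 1/(28.2×8.43) = 0.004207 K/W
R_stainless steel = L/(kA) = 0.0018/(15.3×8.43) = 1.396×10^-5 K/W
R_glass-fibre batt = L/(kA) = 0.024/(0.0485×8.43) = 0.0587 K/W
R_cast iron = L/(kA) = 0.0018/(53×8.43) = 4.029×10^-6 K/W
R_outer film = 1/(h_o·A) = 1/(18.8×8.43) = 0.00631 K/W
R_total = 0.06923 K/W
Q = ΔT / R_total = 35 / 0.06923

Q ≈ 506 W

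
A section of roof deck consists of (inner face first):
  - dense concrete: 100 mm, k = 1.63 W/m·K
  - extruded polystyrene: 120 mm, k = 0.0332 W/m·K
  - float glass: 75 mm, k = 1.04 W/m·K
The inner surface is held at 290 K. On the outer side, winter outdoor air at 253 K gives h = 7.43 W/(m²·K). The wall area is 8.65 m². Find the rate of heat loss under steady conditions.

Q ≈ 82.4 W

Series thermal resistances:
R_dense concrete = L/(kA) = 0.1/(1.63×8.65) = 0.007092 K/W
R_extruded polystyrene = L/(kA) = 0.12/(0.0332×8.65) = 0.4179 K/W
R_float glass = L/(kA) = 0.075/(1.04×8.65) = 0.008337 K/W
R_outer film = 1/(h_o·A) = 1/(7.43×8.65) = 0.01556 K/W
R_total = 0.4488 K/W
Q = ΔT / R_total = 37 / 0.4488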